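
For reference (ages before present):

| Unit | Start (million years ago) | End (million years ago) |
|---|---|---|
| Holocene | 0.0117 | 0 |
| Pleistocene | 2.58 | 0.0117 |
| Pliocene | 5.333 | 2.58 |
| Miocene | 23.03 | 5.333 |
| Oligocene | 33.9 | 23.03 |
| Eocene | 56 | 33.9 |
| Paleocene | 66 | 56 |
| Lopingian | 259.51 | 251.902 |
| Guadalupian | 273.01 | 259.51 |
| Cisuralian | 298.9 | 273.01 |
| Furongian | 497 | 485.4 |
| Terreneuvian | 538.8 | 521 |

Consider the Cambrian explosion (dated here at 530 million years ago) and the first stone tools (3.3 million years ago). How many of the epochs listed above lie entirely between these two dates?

8

530 Ma sits inside the Terreneuvian (538.8–521) and 3.3 Ma inside the Pliocene (5.333–2.58); neither of those is wholly between the two dates.
The listed epochs lying completely between them are Furongian, Cisuralian, Guadalupian, Lopingian, Paleocene, Eocene, Oligocene, Miocene — 8 in all.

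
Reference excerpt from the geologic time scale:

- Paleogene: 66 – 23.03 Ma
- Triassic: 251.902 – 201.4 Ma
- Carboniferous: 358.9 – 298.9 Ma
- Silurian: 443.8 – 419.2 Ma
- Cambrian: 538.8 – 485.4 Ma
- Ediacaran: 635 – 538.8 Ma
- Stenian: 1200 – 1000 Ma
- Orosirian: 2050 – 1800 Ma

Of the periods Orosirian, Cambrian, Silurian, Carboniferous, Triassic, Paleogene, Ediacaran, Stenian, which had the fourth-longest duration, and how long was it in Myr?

Carboniferous, 60 million years

Durations: Orosirian 250; Cambrian 53.4; Silurian 24.6; Carboniferous 60; Triassic 50.502; Paleogene 42.97; Ediacaran 96.2; Stenian 200 Myr.
Sorted longest-first: Orosirian (250), Stenian (200), Ediacaran (96.2), Carboniferous (60), Cambrian (53.4), Triassic (50.502), Paleogene (42.97), Silurian (24.6).
The fourth longest is Carboniferous at 60 Myr.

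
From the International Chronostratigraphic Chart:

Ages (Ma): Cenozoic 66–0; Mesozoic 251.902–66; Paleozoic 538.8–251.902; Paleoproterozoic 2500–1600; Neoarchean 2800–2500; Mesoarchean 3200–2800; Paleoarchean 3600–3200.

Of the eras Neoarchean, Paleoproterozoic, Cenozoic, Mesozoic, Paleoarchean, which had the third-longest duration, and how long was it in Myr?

Durations: Neoarchean 300; Paleoproterozoic 900; Cenozoic 66; Mesozoic 185.902; Paleoarchean 400 Myr.
Sorted longest-first: Paleoproterozoic (900), Paleoarchean (400), Neoarchean (300), Mesozoic (185.902), Cenozoic (66).
The third longest is Neoarchean at 300 Myr.

Neoarchean, 300 million years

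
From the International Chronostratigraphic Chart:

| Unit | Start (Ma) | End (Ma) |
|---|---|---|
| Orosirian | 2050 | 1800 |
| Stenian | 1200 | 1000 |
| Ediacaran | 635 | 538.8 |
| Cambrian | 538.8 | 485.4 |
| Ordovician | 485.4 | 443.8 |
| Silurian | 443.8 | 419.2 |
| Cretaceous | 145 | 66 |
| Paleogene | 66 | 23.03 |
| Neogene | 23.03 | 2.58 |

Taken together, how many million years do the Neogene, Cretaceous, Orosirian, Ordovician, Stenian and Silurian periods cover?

Each duration: Neogene = 20.45; Cretaceous = 79; Orosirian = 250; Ordovician = 41.6; Stenian = 200; Silurian = 24.6.
Sum: 20.45 + 79 + 250 + 41.6 + 200 + 24.6 = 615.65 Myr.

615.65 million years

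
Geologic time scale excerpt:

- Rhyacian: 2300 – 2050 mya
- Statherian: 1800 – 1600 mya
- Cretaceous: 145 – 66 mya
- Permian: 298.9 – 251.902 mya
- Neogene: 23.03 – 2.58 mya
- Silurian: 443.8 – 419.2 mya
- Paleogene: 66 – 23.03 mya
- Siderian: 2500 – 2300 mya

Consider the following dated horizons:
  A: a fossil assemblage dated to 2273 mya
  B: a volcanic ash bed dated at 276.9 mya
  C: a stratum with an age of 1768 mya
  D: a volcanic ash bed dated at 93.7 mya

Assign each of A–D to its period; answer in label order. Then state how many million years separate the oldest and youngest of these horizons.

Match each age against the start–end ranges in the excerpt: A = 2273 Ma → Rhyacian (2300–2050); B = 276.9 Ma → Permian (298.9–251.902); C = 1768 Ma → Statherian (1800–1600); D = 93.7 Ma → Cretaceous (145–66).
The largest age is 2273 Ma and the smallest is 93.7 Ma; their difference is 2179.3 Myr.

A — Rhyacian; B — Permian; C — Statherian; D — Cretaceous; span 2179.3 million years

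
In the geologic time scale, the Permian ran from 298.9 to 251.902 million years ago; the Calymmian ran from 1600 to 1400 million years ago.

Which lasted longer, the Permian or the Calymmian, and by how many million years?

Calymmian, by 153.002 million years

Permian: 298.9 − 251.902 = 46.998 Myr.
Calymmian: 1600 − 1400 = 200 Myr.
Difference: 200 − 46.998 = 153.002 Myr, so the Calymmian was longer.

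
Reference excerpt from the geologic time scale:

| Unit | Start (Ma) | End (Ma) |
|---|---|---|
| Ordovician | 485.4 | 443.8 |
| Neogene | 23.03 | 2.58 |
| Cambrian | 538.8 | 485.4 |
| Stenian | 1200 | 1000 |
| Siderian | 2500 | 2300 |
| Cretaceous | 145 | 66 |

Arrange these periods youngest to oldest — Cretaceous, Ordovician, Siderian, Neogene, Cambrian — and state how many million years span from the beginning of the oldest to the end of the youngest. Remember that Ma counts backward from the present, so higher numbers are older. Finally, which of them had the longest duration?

Neogene, Cretaceous, Ordovician, Cambrian, Siderian; total span 2497.42 Myr; longest is Siderian

Start ages (Ma): Siderian 2500, Cambrian 538.8, Ordovician 485.4, Cretaceous 145, Neogene 23.03.
Ordered youngest to oldest: Neogene, Cretaceous, Ordovician, Cambrian, Siderian.
Span = 2500 − 2.58 = 2497.42 Myr.
Durations: Cambrian 53.4, Cretaceous 79, Siderian 200, Neogene 20.45, Ordovician 41.6 → longest is Siderian (200 Myr).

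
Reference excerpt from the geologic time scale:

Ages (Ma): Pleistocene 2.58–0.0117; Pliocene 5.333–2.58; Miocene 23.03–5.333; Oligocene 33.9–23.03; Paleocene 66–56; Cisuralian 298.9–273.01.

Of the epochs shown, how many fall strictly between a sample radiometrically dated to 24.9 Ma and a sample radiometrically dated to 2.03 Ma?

The older date is 24.9 Ma and the younger is 2.03 Ma.
Epochs with start < 24.9 and end > 2.03 Ma: Miocene (23.03–5.333), Pliocene (5.333–2.58).
That is 2 complete epochs.

2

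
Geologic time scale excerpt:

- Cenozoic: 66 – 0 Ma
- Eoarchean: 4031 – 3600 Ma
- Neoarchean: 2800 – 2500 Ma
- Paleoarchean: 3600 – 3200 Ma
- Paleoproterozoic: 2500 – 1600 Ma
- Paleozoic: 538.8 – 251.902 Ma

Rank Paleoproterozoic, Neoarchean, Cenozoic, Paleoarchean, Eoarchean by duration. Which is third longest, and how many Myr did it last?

Paleoarchean, 400 million years

Start − end for each: Paleoproterozoic 2500 − 1600 = 900; Neoarchean 2800 − 2500 = 300; Cenozoic 66 − 0 = 66; Paleoarchean 3600 − 3200 = 400; Eoarchean 4031 − 3600 = 431.
Ranking these from longest: Paleoproterozoic > Eoarchean > Paleoarchean > Neoarchean > Cenozoic.
Position 3 in that ranking is Paleoarchean, which lasted 400 Myr.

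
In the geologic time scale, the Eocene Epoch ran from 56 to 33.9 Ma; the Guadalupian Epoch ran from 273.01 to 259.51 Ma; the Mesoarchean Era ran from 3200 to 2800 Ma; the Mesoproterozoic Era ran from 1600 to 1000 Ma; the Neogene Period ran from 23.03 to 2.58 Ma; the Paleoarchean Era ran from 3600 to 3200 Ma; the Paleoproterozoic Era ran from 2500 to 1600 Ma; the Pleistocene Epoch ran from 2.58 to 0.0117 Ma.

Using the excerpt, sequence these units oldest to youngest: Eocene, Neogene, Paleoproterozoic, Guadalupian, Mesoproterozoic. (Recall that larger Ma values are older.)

Paleoproterozoic → Mesoproterozoic → Guadalupian → Eocene → Neogene

The oldest of these is Paleoproterozoic (starts 2500 Ma) and the youngest is Neogene (ends 2.58 Ma).
In between, by decreasing start age: Mesoproterozoic (1600), Guadalupian (273.01), Eocene (56).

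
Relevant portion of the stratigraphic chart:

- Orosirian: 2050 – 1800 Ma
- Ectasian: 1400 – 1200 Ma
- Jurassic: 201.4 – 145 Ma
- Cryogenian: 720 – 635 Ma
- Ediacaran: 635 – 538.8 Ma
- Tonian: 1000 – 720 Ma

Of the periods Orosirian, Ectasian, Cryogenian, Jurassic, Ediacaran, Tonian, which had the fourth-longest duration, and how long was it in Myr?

Ediacaran, 96.2 million years

Durations: Orosirian 250; Ectasian 200; Cryogenian 85; Jurassic 56.4; Ediacaran 96.2; Tonian 280 Myr.
Sorted longest-first: Tonian (280), Orosirian (250), Ectasian (200), Ediacaran (96.2), Cryogenian (85), Jurassic (56.4).
The fourth longest is Ediacaran at 96.2 Myr.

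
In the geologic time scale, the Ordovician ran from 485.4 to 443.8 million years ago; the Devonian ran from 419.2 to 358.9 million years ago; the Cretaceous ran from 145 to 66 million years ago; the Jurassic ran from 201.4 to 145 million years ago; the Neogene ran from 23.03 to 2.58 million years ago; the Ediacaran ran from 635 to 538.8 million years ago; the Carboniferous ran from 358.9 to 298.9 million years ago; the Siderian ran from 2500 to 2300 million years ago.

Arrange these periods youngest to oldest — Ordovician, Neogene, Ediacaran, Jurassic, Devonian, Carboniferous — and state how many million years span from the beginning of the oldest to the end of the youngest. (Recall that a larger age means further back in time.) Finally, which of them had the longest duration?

Start ages (Ma): Ediacaran 635, Ordovician 485.4, Devonian 419.2, Carboniferous 358.9, Jurassic 201.4, Neogene 23.03.
Ordered youngest to oldest: Neogene, Jurassic, Carboniferous, Devonian, Ordovician, Ediacaran.
Span = 635 − 2.58 = 632.42 Myr.
Durations: Jurassic 56.4, Ediacaran 96.2, Carboniferous 60, Neogene 20.45, Devonian 60.3, Ordovician 41.6 → longest is Ediacaran (96.2 Myr).

Neogene, Jurassic, Carboniferous, Devonian, Ordovician, Ediacaran; total span 632.42 Myr; longest is Ediacaran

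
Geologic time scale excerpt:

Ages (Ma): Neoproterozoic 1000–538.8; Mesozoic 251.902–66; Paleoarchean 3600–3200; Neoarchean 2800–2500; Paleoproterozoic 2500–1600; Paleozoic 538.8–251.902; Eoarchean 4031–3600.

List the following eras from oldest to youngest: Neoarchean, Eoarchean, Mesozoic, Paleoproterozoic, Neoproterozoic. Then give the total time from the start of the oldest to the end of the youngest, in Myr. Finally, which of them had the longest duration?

Eoarchean, Neoarchean, Paleoproterozoic, Neoproterozoic, Mesozoic; total span 3965 Myr; longest is Paleoproterozoic

Start ages (Ma): Eoarchean 4031, Neoarchean 2800, Paleoproterozoic 2500, Neoproterozoic 1000, Mesozoic 251.902.
Ordered oldest to youngest: Eoarchean, Neoarchean, Paleoproterozoic, Neoproterozoic, Mesozoic.
Span = 4031 − 66 = 3965 Myr.
Durations: Eoarchean 431, Neoarchean 300, Paleoproterozoic 900, Neoproterozoic 461.2, Mesozoic 185.902 → longest is Paleoproterozoic (900 Myr).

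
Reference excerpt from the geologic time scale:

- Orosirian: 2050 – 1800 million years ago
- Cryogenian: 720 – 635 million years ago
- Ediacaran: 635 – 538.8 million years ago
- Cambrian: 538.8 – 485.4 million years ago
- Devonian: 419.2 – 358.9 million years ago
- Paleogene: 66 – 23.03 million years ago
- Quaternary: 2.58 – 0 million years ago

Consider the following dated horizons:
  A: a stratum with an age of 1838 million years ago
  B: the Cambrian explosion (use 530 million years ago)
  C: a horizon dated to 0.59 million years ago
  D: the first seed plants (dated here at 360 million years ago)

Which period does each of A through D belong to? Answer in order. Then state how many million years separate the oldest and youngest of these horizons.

A — Orosirian; B — Cambrian; C — Quaternary; D — Devonian; span 1837.41 million years

A: 1838 Ma lies in 2050–1800 Ma, so Orosirian.
B: 530 Ma lies in 538.8–485.4 Ma, so Cambrian.
C: 0.59 Ma lies in 2.58–0 Ma, so Quaternary.
D: 360 Ma lies in 419.2–358.9 Ma, so Devonian.
Oldest = 1838 Ma, youngest = 0.59 Ma → span 1837.41 Myr.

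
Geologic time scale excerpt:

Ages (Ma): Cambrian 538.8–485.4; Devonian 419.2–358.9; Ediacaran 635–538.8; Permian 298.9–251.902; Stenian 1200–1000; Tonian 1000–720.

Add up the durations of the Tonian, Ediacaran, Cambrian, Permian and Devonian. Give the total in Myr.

536.898 million years

Duration is start − end for each: (1000 − 720) + (635 − 538.8) + (538.8 − 485.4) + (298.9 − 251.902) + (419.2 − 358.9).
That is 280 + 96.2 + 53.4 + 46.998 + 60.3, which totals 536.898 million years.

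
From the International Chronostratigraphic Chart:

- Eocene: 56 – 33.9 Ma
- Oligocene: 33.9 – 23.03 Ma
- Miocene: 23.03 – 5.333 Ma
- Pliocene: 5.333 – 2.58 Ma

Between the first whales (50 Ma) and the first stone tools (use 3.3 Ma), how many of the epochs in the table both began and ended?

2

The older date is 50 Ma and the younger is 3.3 Ma.
Epochs with start < 50 and end > 3.3 Ma: Oligocene (33.9–23.03), Miocene (23.03–5.333).
That is 2 complete epochs.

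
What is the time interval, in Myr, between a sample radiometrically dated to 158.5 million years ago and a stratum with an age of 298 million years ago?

139.5 million years

298 − 158.5 = 139.5 million years.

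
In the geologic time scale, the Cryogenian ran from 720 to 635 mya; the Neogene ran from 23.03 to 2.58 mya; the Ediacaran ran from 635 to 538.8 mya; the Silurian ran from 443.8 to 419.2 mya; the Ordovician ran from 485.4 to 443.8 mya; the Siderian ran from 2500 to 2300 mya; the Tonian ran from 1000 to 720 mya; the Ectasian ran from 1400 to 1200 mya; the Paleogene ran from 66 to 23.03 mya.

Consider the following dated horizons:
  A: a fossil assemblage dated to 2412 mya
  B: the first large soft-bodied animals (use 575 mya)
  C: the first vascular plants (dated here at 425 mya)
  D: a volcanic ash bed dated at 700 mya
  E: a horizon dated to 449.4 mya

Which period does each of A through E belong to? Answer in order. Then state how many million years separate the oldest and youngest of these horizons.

A — Siderian; B — Ediacaran; C — Silurian; D — Cryogenian; E — Ordovician; span 1987 million years

Match each age against the start–end ranges in the excerpt: A = 2412 Ma → Siderian (2500–2300); B = 575 Ma → Ediacaran (635–538.8); C = 425 Ma → Silurian (443.8–419.2); D = 700 Ma → Cryogenian (720–635); E = 449.4 Ma → Ordovician (485.4–443.8).
The largest age is 2412 Ma and the smallest is 425 Ma; their difference is 1987 Myr.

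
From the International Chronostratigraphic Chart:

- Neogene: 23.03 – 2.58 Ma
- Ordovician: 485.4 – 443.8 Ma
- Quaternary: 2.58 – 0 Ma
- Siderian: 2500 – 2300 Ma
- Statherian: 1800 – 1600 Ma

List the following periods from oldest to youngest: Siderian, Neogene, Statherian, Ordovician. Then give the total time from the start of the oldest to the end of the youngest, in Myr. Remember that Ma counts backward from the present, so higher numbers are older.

Start ages (Ma): Siderian 2500, Statherian 1800, Ordovician 485.4, Neogene 23.03.
Ordered oldest to youngest: Siderian, Statherian, Ordovician, Neogene.
Span = 2500 − 2.58 = 2497.42 Myr.

Siderian → Statherian → Ordovician → Neogene; total span 2497.42 Myr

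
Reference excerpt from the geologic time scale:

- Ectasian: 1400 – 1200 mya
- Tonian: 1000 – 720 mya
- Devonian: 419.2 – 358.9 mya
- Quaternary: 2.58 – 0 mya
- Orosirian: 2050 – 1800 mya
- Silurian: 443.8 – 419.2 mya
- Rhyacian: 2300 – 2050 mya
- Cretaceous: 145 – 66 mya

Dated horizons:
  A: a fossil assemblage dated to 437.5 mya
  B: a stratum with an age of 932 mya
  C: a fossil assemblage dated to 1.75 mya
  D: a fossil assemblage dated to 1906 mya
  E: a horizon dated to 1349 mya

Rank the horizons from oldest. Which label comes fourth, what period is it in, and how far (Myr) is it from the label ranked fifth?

Sorted oldest-first by Ma: D (1906), E (1349), B (932), A (437.5), C (1.75).
The fourth oldest is A at 437.5 Ma, which lies in 443.8–419.2 Ma: the Silurian.
The fifth oldest is C at 1.75 Ma; separation = |437.5 − 1.75| = 435.75 Myr.

A, in the Silurian; 435.75 million years to C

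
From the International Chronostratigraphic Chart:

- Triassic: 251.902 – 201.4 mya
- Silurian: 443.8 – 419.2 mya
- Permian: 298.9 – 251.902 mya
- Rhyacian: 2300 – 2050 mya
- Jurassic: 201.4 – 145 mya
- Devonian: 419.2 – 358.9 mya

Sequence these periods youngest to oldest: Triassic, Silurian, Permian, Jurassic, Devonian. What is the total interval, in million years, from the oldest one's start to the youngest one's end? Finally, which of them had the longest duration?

From the excerpt: Triassic 251.902–201.4; Silurian 443.8–419.2; Permian 298.9–251.902; Jurassic 201.4–145; Devonian 419.2–358.9 (Ma).
Larger Ma is earlier, so the oldest is Silurian and the youngest is Jurassic; youngest to oldest: Jurassic, Triassic, Permian, Devonian, Silurian.
Oldest start 443.8 minus youngest end 145 gives 298.8 Myr overall.
Individual lengths (start − end): Triassic 50.502; Devonian 60.3; Jurassic 56.4; Silurian 24.6; Permian 46.998. The largest is Devonian at 60.3 Myr.

Jurassic → Triassic → Permian → Devonian → Silurian; total span 298.8 Myr; longest is Devonian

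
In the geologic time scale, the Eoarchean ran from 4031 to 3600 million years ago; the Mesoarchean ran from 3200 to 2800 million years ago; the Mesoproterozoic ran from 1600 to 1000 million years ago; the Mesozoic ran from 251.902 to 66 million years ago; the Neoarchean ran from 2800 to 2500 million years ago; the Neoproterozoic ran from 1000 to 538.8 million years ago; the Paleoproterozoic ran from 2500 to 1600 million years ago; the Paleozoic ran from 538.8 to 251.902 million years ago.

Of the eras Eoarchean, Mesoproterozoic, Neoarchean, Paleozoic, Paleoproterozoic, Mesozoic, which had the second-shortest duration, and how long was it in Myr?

Start − end for each: Eoarchean 4031 − 3600 = 431; Mesoproterozoic 1600 − 1000 = 600; Neoarchean 2800 − 2500 = 300; Paleozoic 538.8 − 251.902 = 286.898; Paleoproterozoic 2500 − 1600 = 900; Mesozoic 251.902 − 66 = 185.902.
Ranking these from shortest: Mesozoic < Paleozoic < Neoarchean < Eoarchean < Mesoproterozoic < Paleoproterozoic.
Position 2 in that ranking is Paleozoic, which lasted 286.898 Myr.

Paleozoic, 286.898 million years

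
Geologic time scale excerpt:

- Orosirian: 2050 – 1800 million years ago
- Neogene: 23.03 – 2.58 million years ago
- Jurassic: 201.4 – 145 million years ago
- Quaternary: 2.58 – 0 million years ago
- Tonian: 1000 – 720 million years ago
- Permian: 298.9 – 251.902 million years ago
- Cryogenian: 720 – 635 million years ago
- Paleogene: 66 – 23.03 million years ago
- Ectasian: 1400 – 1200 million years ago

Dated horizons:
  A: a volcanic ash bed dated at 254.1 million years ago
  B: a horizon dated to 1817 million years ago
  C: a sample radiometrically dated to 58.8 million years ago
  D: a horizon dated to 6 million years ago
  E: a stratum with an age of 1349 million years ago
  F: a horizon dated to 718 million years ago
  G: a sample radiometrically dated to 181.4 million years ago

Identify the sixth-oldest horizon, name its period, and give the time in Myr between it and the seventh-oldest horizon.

Larger Ma means older, so oldest first: B 1817 > E 1349 > F 718 > A 254.1 > G 181.4 > C 58.8 > D 6.
Counting 6 along gives C (58.8 Ma); the excerpt puts that inside the Paleogene, 66–23.03 Ma.
Next in line is D (6 Ma), and 58.8 − 6 = 52.8 Myr.

C, in the Paleogene; 52.8 million years to D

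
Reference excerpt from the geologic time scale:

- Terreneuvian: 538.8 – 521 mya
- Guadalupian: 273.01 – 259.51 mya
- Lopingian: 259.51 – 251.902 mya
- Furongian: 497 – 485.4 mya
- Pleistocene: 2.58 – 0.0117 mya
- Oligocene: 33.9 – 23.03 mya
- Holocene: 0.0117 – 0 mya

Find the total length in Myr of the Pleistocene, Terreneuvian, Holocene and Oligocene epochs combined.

Duration is start − end for each: (2.58 − 0.0117) + (538.8 − 521) + (0.0117 − 0) + (33.9 − 23.03).
That is 2.5683 + 17.8 + 0.0117 + 10.87, which totals 31.25 million years.

31.25 million years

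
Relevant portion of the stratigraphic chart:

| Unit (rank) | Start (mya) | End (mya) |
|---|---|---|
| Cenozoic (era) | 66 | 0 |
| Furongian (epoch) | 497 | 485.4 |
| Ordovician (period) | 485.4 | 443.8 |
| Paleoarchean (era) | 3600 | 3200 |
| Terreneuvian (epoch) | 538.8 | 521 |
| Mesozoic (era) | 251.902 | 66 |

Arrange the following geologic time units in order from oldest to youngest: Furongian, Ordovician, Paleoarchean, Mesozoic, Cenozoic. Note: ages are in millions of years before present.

Sorting by start age (descending Ma, since larger Ma = older): Paleoarchean began 3600, Furongian began 497, Ordovician began 485.4, Mesozoic began 251.902, Cenozoic began 66.

Paleoarchean → Furongian → Ordovician → Mesozoic → Cenozoic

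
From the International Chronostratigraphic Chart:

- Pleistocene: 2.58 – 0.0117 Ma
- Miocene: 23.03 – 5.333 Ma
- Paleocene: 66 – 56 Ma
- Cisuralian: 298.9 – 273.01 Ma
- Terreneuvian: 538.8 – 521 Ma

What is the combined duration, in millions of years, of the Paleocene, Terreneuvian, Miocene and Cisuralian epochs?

71.387 million years

Duration is start − end for each: (66 − 56) + (538.8 − 521) + (23.03 − 5.333) + (298.9 − 273.01).
That is 10 + 17.8 + 17.697 + 25.89, which totals 71.387 million years.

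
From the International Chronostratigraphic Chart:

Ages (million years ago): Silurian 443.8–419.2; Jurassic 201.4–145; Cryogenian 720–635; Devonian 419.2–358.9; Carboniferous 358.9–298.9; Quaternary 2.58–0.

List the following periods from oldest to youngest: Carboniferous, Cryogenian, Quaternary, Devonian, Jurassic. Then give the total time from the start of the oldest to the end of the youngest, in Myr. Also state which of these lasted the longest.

From the excerpt: Carboniferous 358.9–298.9; Cryogenian 720–635; Quaternary 2.58–0; Devonian 419.2–358.9; Jurassic 201.4–145 (Ma).
Larger Ma is earlier, so the oldest is Cryogenian and the youngest is Quaternary; oldest to youngest: Cryogenian, Devonian, Carboniferous, Jurassic, Quaternary.
Oldest start 720 minus youngest end 0 gives 720 Myr overall.
Individual lengths (start − end): Devonian 60.3; Quaternary 2.58; Cryogenian 85; Jurassic 56.4; Carboniferous 60. The largest is Cryogenian at 85 Myr.

Cryogenian, Devonian, Carboniferous, Jurassic, Quaternary; total span 720 Myr; longest is Cryogenian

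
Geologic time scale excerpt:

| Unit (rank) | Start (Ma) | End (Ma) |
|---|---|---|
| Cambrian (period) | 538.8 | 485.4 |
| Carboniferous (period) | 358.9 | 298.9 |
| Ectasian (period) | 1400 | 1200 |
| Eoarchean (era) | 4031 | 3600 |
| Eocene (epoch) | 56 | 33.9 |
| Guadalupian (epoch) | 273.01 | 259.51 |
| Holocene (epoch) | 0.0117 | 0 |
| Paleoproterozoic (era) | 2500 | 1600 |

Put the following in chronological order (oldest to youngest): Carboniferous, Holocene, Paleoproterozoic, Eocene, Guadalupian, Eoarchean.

Sorting by start age (descending Ma, since larger Ma = older): Eoarchean began 4031, Paleoproterozoic began 2500, Carboniferous began 358.9, Guadalupian began 273.01, Eocene began 56, Holocene began 0.0117.

Eoarchean, Paleoproterozoic, Carboniferous, Guadalupian, Eocene, Holocene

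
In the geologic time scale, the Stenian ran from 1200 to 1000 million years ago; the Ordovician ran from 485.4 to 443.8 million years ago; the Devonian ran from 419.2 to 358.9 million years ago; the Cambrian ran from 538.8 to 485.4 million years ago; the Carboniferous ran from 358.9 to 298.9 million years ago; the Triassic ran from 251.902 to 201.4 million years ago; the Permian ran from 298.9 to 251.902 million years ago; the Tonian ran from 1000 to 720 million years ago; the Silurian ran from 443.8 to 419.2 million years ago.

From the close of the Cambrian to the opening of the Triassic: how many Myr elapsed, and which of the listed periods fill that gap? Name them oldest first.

233.498 million years; Ordovician, Silurian, Devonian, Carboniferous, Permian

The Cambrian closes at 485.4 Ma and the Triassic opens at 251.902 Ma, so the interval is 485.4 − 251.902 = 233.498 Myr.
A period fits inside if it starts at or after 485.4 Ma and ends at or before 251.902 Ma; oldest first that gives Ordovician, Silurian, Devonian, Carboniferous, Permian.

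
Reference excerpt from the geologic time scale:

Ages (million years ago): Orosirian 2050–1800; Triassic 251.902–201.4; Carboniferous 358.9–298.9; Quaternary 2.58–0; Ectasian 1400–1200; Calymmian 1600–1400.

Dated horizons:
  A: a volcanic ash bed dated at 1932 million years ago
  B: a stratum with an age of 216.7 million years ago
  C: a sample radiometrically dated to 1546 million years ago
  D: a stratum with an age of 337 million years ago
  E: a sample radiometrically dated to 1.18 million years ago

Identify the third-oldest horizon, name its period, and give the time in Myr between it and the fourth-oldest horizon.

D, in the Carboniferous; 120.3 million years to B

Sorted oldest-first by Ma: A (1932), C (1546), D (337), B (216.7), E (1.18).
The third oldest is D at 337 Ma, which lies in 358.9–298.9 Ma: the Carboniferous.
The fourth oldest is B at 216.7 Ma; separation = |337 − 216.7| = 120.3 Myr.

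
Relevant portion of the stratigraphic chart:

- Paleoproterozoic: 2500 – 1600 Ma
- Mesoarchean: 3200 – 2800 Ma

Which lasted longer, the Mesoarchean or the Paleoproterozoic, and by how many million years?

Mesoarchean: 3200 − 2800 = 400 Myr.
Paleoproterozoic: 2500 − 1600 = 900 Myr.
Difference: 900 − 400 = 500 Myr, so the Paleoproterozoic was longer.

Paleoproterozoic, by 500 million years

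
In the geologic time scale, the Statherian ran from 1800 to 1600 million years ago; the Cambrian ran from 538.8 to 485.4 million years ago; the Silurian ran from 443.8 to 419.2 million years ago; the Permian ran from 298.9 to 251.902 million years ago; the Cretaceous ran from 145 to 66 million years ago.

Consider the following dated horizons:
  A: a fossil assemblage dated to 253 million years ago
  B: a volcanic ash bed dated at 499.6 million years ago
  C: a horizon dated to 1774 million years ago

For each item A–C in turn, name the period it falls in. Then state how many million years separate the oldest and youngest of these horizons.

A — Permian; B — Cambrian; C — Statherian; span 1521 million years

A: 253 Ma lies in 298.9–251.902 Ma, so Permian.
B: 499.6 Ma lies in 538.8–485.4 Ma, so Cambrian.
C: 1774 Ma lies in 1800–1600 Ma, so Statherian.
Oldest = 1774 Ma, youngest = 253 Ma → span 1521 Myr.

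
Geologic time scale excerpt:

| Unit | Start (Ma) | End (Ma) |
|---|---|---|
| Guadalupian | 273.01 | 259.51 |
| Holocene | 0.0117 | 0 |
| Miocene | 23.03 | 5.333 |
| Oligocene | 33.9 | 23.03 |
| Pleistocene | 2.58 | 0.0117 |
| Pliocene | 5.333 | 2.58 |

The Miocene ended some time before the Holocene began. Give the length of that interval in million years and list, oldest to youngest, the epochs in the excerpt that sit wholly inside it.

The Miocene closes at 5.333 Ma and the Holocene opens at 0.0117 Ma, so the interval is 5.333 − 0.0117 = 5.3213 Myr.
An epoch fits inside if it starts at or after 5.333 Ma and ends at or before 0.0117 Ma; oldest first that gives Pliocene, Pleistocene.

5.3213 million years; Pliocene, Pleistocene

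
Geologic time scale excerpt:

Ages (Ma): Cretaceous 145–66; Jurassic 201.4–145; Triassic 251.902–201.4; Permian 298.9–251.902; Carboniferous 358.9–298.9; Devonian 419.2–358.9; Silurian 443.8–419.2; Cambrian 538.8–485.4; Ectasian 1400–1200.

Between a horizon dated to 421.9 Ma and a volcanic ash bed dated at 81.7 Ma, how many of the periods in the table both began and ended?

5

The older date is 421.9 Ma and the younger is 81.7 Ma.
Periods with start < 421.9 and end > 81.7 Ma: Devonian (419.2–358.9), Carboniferous (358.9–298.9), Permian (298.9–251.902), Triassic (251.902–201.4), Jurassic (201.4–145).
That is 5 complete periods.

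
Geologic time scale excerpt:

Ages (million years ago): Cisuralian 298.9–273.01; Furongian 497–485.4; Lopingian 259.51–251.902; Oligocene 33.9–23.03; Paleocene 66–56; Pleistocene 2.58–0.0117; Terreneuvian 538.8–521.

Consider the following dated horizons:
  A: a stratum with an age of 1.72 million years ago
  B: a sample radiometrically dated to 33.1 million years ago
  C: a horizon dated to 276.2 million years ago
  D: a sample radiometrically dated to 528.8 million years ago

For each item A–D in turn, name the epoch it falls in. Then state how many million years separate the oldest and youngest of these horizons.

A: 1.72 Ma lies in 2.58–0.0117 Ma, so Pleistocene.
B: 33.1 Ma lies in 33.9–23.03 Ma, so Oligocene.
C: 276.2 Ma lies in 298.9–273.01 Ma, so Cisuralian.
D: 528.8 Ma lies in 538.8–521 Ma, so Terreneuvian.
Oldest = 528.8 Ma, youngest = 1.72 Ma → span 527.08 Myr.

A — Pleistocene; B — Oligocene; C — Cisuralian; D — Terreneuvian; span 527.08 million years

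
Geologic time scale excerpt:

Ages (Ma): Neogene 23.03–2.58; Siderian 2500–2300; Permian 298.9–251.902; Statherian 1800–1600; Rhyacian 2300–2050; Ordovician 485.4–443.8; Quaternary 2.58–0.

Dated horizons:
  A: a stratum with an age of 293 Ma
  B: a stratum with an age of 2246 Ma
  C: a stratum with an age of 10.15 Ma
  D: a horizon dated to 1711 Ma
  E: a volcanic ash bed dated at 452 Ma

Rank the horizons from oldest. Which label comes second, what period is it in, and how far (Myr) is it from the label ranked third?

D, in the Statherian; 1259 million years to E

Larger Ma means older, so oldest first: B 2246 > D 1711 > E 452 > A 293 > C 10.15.
Counting 2 along gives D (1711 Ma); the excerpt puts that inside the Statherian, 1800–1600 Ma.
Next in line is E (452 Ma), and 1711 − 452 = 1259 Myr.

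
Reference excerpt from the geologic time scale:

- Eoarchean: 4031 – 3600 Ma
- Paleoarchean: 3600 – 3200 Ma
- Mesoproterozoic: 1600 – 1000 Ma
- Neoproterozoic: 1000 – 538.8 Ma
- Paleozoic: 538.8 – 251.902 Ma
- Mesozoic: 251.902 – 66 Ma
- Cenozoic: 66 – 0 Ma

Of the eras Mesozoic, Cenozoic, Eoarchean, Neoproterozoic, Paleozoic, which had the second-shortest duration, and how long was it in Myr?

Mesozoic, 185.902 million years

Start − end for each: Mesozoic 251.902 − 66 = 185.902; Cenozoic 66 − 0 = 66; Eoarchean 4031 − 3600 = 431; Neoproterozoic 1000 − 538.8 = 461.2; Paleozoic 538.8 − 251.902 = 286.898.
Ranking these from shortest: Cenozoic < Mesozoic < Paleozoic < Eoarchean < Neoproterozoic.
Position 2 in that ranking is Mesozoic, which lasted 185.902 Myr.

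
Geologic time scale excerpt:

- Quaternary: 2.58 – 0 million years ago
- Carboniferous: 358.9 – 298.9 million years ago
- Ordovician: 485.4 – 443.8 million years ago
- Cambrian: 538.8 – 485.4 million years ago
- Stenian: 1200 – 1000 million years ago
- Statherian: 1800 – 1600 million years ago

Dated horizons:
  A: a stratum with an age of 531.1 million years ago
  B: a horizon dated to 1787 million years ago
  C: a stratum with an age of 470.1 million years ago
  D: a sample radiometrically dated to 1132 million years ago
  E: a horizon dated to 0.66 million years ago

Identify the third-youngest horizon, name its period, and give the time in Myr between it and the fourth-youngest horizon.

A, in the Cambrian; 600.9 million years to D

Sorted youngest-first by Ma: E (0.66), C (470.1), A (531.1), D (1132), B (1787).
The third youngest is A at 531.1 Ma, which lies in 538.8–485.4 Ma: the Cambrian.
The fourth youngest is D at 1132 Ma; separation = |531.1 − 1132| = 600.9 Myr.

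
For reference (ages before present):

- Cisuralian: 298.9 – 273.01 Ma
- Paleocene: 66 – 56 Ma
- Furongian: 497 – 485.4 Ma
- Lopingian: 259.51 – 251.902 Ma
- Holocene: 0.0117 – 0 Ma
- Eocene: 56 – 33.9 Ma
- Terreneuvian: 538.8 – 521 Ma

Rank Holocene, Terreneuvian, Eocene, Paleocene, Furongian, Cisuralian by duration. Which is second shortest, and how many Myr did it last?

Start − end for each: Holocene 0.0117 − 0 = 0.0117; Terreneuvian 538.8 − 521 = 17.8; Eocene 56 − 33.9 = 22.1; Paleocene 66 − 56 = 10; Furongian 497 − 485.4 = 11.6; Cisuralian 298.9 − 273.01 = 25.89.
Ranking these from shortest: Holocene < Paleocene < Furongian < Terreneuvian < Eocene < Cisuralian.
Position 2 in that ranking is Paleocene, which lasted 10 Myr.

Paleocene, 10 million years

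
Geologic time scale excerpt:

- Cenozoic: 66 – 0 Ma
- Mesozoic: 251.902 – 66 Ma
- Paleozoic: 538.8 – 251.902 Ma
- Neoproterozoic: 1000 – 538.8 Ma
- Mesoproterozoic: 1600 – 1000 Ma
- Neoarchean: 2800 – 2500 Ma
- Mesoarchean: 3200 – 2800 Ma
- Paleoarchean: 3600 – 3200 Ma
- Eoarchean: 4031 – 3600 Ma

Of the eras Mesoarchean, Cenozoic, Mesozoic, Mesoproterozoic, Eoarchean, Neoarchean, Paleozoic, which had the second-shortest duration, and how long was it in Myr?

Mesozoic, 185.902 million years

Start − end for each: Mesoarchean 3200 − 2800 = 400; Cenozoic 66 − 0 = 66; Mesozoic 251.902 − 66 = 185.902; Mesoproterozoic 1600 − 1000 = 600; Eoarchean 4031 − 3600 = 431; Neoarchean 2800 − 2500 = 300; Paleozoic 538.8 − 251.902 = 286.898.
Ranking these from shortest: Cenozoic < Mesozoic < Paleozoic < Neoarchean < Mesoarchean < Eoarchean < Mesoproterozoic.
Position 2 in that ranking is Mesozoic, which lasted 185.902 Myr.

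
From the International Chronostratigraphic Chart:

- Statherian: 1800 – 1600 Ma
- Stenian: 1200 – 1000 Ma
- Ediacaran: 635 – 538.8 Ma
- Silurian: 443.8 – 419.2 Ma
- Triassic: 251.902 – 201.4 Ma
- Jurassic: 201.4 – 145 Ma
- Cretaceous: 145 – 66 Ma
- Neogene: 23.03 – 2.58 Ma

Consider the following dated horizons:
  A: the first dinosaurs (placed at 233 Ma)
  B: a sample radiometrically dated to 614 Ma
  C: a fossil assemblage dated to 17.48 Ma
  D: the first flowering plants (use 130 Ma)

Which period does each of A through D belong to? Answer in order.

A — Triassic; B — Ediacaran; C — Neogene; D — Cretaceous

Match each age against the start–end ranges in the excerpt: A = 233 Ma → Triassic (251.902–201.4); B = 614 Ma → Ediacaran (635–538.8); C = 17.48 Ma → Neogene (23.03–2.58); D = 130 Ma → Cretaceous (145–66).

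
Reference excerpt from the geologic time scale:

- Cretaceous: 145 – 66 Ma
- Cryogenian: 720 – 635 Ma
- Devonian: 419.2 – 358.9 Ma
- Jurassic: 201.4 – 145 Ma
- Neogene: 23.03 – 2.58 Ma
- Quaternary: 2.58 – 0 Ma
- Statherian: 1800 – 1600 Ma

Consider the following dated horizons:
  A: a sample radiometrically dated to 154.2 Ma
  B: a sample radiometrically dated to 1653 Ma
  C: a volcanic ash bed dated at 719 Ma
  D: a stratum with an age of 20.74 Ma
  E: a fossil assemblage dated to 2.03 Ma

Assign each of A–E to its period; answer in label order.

A — Jurassic; B — Statherian; C — Cryogenian; D — Neogene; E — Quaternary

Match each age against the start–end ranges in the excerpt: A = 154.2 Ma → Jurassic (201.4–145); B = 1653 Ma → Statherian (1800–1600); C = 719 Ma → Cryogenian (720–635); D = 20.74 Ma → Neogene (23.03–2.58); E = 2.03 Ma → Quaternary (2.58–0).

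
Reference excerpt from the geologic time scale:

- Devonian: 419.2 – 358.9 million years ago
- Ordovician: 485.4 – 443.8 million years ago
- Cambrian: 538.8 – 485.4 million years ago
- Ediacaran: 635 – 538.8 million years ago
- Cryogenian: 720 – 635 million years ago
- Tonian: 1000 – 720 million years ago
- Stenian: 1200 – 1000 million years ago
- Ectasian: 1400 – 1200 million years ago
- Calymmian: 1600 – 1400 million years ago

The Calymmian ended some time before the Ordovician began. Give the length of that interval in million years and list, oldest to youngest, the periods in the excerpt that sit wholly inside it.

The Calymmian closes at 1400 Ma and the Ordovician opens at 485.4 Ma, so the interval is 1400 − 485.4 = 914.6 Myr.
A period fits inside if it starts at or after 1400 Ma and ends at or before 485.4 Ma; oldest first that gives Ectasian, Stenian, Tonian, Cryogenian, Ediacaran, Cambrian.

914.6 million years; Ectasian, Stenian, Tonian, Cryogenian, Ediacaran, Cambrian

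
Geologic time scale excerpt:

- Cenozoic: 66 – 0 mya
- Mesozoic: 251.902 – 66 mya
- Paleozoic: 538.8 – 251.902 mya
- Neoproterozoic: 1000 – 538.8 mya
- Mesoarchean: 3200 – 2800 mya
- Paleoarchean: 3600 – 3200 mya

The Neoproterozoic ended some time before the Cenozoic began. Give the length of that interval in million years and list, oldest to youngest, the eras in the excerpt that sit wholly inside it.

End of Neoproterozoic = 538.8 Ma; start of Cenozoic = 66 Ma.
Gap = 538.8 − 66 = 472.8 Myr.
Eras wholly inside 538.8–66 Ma: Paleozoic (538.8–251.902), Mesozoic (251.902–66).

472.8 million years; Paleozoic, Mesozoic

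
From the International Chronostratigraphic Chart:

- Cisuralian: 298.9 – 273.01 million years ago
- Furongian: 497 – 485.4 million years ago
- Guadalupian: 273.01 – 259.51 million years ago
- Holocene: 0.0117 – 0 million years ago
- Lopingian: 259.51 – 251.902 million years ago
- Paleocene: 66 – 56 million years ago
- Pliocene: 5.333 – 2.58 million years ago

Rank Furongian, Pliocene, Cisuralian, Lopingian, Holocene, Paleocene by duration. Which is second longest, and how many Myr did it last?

Start − end for each: Furongian 497 − 485.4 = 11.6; Pliocene 5.333 − 2.58 = 2.753; Cisuralian 298.9 − 273.01 = 25.89; Lopingian 259.51 − 251.902 = 7.608; Holocene 0.0117 − 0 = 0.0117; Paleocene 66 − 56 = 10.
Ranking these from longest: Cisuralian > Furongian > Paleocene > Lopingian > Pliocene > Holocene.
Position 2 in that ranking is Furongian, which lasted 11.6 Myr.

Furongian, 11.6 million years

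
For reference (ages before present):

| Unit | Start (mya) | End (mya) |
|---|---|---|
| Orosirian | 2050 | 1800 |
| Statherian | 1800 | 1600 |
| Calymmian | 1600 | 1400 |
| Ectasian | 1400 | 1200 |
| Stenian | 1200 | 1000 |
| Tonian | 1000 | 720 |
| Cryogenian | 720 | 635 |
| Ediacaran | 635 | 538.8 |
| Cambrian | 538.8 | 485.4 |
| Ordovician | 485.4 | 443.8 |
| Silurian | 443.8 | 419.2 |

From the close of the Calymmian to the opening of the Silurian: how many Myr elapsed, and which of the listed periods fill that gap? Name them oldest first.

956.2 million years; Ectasian, Stenian, Tonian, Cryogenian, Ediacaran, Cambrian, Ordovician

The Calymmian closes at 1400 Ma and the Silurian opens at 443.8 Ma, so the interval is 1400 − 443.8 = 956.2 Myr.
A period fits inside if it starts at or after 1400 Ma and ends at or before 443.8 Ma; oldest first that gives Ectasian, Stenian, Tonian, Cryogenian, Ediacaran, Cambrian, Ordovician.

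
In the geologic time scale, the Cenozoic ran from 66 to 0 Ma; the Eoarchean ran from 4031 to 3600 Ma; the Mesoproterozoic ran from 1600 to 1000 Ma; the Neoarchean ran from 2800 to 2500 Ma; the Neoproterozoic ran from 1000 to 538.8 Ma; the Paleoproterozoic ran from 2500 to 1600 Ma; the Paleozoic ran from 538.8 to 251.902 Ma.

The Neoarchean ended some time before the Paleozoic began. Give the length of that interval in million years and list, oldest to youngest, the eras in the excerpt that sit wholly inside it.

1961.2 million years; Paleoproterozoic, Mesoproterozoic, Neoproterozoic

End of Neoarchean = 2500 Ma; start of Paleozoic = 538.8 Ma.
Gap = 2500 − 538.8 = 1961.2 Myr.
Eras wholly inside 2500–538.8 Ma: Paleoproterozoic (2500–1600), Mesoproterozoic (1600–1000), Neoproterozoic (1000–538.8).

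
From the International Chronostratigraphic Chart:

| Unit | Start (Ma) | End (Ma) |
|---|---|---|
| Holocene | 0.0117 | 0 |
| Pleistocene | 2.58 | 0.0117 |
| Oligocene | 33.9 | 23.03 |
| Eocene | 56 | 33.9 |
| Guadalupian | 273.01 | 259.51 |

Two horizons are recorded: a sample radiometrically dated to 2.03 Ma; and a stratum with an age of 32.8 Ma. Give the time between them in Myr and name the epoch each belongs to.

30.77 million years apart; the first in the Pleistocene, the second in the Oligocene

Elapsed time: 32.8 − 2.03 = 30.77 Myr.
2.03 Ma lies within 2.58–0.0117 Ma: Pleistocene.
32.8 Ma lies within 33.9–23.03 Ma: Oligocene.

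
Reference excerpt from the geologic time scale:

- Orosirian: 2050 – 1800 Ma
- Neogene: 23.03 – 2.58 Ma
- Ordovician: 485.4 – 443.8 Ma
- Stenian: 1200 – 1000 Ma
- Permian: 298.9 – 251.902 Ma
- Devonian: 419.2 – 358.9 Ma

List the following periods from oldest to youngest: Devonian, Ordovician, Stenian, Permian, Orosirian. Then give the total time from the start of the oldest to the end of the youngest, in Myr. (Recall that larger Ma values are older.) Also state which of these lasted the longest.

Orosirian → Stenian → Ordovician → Devonian → Permian; total span 1798.098 Myr; longest is Orosirian

From the excerpt: Devonian 419.2–358.9; Ordovician 485.4–443.8; Stenian 1200–1000; Permian 298.9–251.902; Orosirian 2050–1800 (Ma).
Larger Ma is earlier, so the oldest is Orosirian and the youngest is Permian; oldest to youngest: Orosirian, Stenian, Ordovician, Devonian, Permian.
Oldest start 2050 minus youngest end 251.902 gives 1798.098 Myr overall.
Individual lengths (start − end): Ordovician 41.6; Permian 46.998; Stenian 200; Devonian 60.3; Orosirian 250. The largest is Orosirian at 250 Myr.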